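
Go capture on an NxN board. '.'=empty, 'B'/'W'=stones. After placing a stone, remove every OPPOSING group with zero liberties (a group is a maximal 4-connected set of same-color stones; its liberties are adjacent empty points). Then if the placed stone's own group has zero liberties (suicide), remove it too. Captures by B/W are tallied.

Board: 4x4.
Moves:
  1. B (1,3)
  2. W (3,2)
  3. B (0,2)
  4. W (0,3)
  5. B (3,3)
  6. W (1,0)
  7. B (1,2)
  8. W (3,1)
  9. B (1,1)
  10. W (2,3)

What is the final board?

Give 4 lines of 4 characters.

Move 1: B@(1,3) -> caps B=0 W=0
Move 2: W@(3,2) -> caps B=0 W=0
Move 3: B@(0,2) -> caps B=0 W=0
Move 4: W@(0,3) -> caps B=0 W=0
Move 5: B@(3,3) -> caps B=0 W=0
Move 6: W@(1,0) -> caps B=0 W=0
Move 7: B@(1,2) -> caps B=0 W=0
Move 8: W@(3,1) -> caps B=0 W=0
Move 9: B@(1,1) -> caps B=0 W=0
Move 10: W@(2,3) -> caps B=0 W=1

Answer: ..B.
WBBB
...W
.WW.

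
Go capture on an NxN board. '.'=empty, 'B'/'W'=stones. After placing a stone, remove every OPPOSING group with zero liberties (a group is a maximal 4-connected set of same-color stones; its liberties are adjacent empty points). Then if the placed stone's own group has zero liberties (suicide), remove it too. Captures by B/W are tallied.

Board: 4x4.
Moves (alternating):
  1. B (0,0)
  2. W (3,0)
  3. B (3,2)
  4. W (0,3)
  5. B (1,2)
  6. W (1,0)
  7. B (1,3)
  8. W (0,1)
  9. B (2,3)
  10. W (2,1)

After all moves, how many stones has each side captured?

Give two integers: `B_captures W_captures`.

Answer: 0 1

Derivation:
Move 1: B@(0,0) -> caps B=0 W=0
Move 2: W@(3,0) -> caps B=0 W=0
Move 3: B@(3,2) -> caps B=0 W=0
Move 4: W@(0,3) -> caps B=0 W=0
Move 5: B@(1,2) -> caps B=0 W=0
Move 6: W@(1,0) -> caps B=0 W=0
Move 7: B@(1,3) -> caps B=0 W=0
Move 8: W@(0,1) -> caps B=0 W=1
Move 9: B@(2,3) -> caps B=0 W=1
Move 10: W@(2,1) -> caps B=0 W=1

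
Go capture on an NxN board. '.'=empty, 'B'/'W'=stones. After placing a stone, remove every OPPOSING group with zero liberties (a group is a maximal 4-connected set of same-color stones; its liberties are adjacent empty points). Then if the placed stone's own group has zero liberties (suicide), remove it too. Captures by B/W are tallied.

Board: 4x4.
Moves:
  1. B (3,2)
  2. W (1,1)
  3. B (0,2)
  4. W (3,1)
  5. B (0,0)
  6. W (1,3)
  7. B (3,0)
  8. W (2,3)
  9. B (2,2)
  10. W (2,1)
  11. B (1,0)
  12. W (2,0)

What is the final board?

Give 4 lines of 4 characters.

Answer: B.B.
BW.W
WWBW
.WB.

Derivation:
Move 1: B@(3,2) -> caps B=0 W=0
Move 2: W@(1,1) -> caps B=0 W=0
Move 3: B@(0,2) -> caps B=0 W=0
Move 4: W@(3,1) -> caps B=0 W=0
Move 5: B@(0,0) -> caps B=0 W=0
Move 6: W@(1,3) -> caps B=0 W=0
Move 7: B@(3,0) -> caps B=0 W=0
Move 8: W@(2,3) -> caps B=0 W=0
Move 9: B@(2,2) -> caps B=0 W=0
Move 10: W@(2,1) -> caps B=0 W=0
Move 11: B@(1,0) -> caps B=0 W=0
Move 12: W@(2,0) -> caps B=0 W=1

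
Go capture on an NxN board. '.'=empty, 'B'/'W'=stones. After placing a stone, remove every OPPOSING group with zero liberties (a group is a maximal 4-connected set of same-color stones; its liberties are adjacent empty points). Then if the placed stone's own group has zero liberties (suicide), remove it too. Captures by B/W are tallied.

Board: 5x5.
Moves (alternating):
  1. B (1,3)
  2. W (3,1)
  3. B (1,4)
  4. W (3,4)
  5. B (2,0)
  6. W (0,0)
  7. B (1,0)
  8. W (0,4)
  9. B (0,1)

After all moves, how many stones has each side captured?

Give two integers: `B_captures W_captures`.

Move 1: B@(1,3) -> caps B=0 W=0
Move 2: W@(3,1) -> caps B=0 W=0
Move 3: B@(1,4) -> caps B=0 W=0
Move 4: W@(3,4) -> caps B=0 W=0
Move 5: B@(2,0) -> caps B=0 W=0
Move 6: W@(0,0) -> caps B=0 W=0
Move 7: B@(1,0) -> caps B=0 W=0
Move 8: W@(0,4) -> caps B=0 W=0
Move 9: B@(0,1) -> caps B=1 W=0

Answer: 1 0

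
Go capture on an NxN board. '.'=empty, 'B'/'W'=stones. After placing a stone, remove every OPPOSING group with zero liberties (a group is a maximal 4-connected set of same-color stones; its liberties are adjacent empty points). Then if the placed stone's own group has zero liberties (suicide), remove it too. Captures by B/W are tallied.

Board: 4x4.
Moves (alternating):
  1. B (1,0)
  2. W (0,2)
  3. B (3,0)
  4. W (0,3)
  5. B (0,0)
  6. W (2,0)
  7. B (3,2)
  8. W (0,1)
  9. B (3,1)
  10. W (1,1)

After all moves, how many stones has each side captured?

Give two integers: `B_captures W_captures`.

Answer: 0 2

Derivation:
Move 1: B@(1,0) -> caps B=0 W=0
Move 2: W@(0,2) -> caps B=0 W=0
Move 3: B@(3,0) -> caps B=0 W=0
Move 4: W@(0,3) -> caps B=0 W=0
Move 5: B@(0,0) -> caps B=0 W=0
Move 6: W@(2,0) -> caps B=0 W=0
Move 7: B@(3,2) -> caps B=0 W=0
Move 8: W@(0,1) -> caps B=0 W=0
Move 9: B@(3,1) -> caps B=0 W=0
Move 10: W@(1,1) -> caps B=0 W=2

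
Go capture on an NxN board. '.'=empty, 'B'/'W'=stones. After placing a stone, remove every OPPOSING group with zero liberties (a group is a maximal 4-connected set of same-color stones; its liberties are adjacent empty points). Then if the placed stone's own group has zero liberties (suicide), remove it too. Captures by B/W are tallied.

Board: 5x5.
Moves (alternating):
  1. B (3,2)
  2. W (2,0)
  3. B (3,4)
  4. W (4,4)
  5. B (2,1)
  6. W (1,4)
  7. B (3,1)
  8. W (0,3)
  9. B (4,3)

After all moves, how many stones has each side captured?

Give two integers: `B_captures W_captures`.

Move 1: B@(3,2) -> caps B=0 W=0
Move 2: W@(2,0) -> caps B=0 W=0
Move 3: B@(3,4) -> caps B=0 W=0
Move 4: W@(4,4) -> caps B=0 W=0
Move 5: B@(2,1) -> caps B=0 W=0
Move 6: W@(1,4) -> caps B=0 W=0
Move 7: B@(3,1) -> caps B=0 W=0
Move 8: W@(0,3) -> caps B=0 W=0
Move 9: B@(4,3) -> caps B=1 W=0

Answer: 1 0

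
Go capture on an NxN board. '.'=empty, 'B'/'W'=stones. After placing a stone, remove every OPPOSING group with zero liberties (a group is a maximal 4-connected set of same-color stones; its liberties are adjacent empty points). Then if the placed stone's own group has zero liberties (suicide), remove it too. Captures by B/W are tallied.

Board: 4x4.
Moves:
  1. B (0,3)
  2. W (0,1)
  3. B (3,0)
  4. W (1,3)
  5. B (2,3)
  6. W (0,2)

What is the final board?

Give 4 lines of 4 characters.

Move 1: B@(0,3) -> caps B=0 W=0
Move 2: W@(0,1) -> caps B=0 W=0
Move 3: B@(3,0) -> caps B=0 W=0
Move 4: W@(1,3) -> caps B=0 W=0
Move 5: B@(2,3) -> caps B=0 W=0
Move 6: W@(0,2) -> caps B=0 W=1

Answer: .WW.
...W
...B
B...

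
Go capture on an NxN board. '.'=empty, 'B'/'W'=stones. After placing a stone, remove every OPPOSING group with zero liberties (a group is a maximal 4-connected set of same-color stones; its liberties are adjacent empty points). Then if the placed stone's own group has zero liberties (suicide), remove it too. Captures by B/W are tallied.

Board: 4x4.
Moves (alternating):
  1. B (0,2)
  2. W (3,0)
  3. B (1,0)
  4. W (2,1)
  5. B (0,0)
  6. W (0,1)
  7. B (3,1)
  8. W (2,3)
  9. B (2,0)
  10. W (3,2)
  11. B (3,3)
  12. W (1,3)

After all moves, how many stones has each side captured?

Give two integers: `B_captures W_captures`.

Answer: 1 0

Derivation:
Move 1: B@(0,2) -> caps B=0 W=0
Move 2: W@(3,0) -> caps B=0 W=0
Move 3: B@(1,0) -> caps B=0 W=0
Move 4: W@(2,1) -> caps B=0 W=0
Move 5: B@(0,0) -> caps B=0 W=0
Move 6: W@(0,1) -> caps B=0 W=0
Move 7: B@(3,1) -> caps B=0 W=0
Move 8: W@(2,3) -> caps B=0 W=0
Move 9: B@(2,0) -> caps B=1 W=0
Move 10: W@(3,2) -> caps B=1 W=0
Move 11: B@(3,3) -> caps B=1 W=0
Move 12: W@(1,3) -> caps B=1 W=0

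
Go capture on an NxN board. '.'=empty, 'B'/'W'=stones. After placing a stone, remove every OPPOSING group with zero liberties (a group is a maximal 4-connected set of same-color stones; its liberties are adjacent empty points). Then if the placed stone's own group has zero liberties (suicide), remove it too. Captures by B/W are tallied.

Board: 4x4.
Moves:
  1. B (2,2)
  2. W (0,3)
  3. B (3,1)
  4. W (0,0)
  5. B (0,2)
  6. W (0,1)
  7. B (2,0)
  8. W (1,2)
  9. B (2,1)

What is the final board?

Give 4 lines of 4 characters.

Move 1: B@(2,2) -> caps B=0 W=0
Move 2: W@(0,3) -> caps B=0 W=0
Move 3: B@(3,1) -> caps B=0 W=0
Move 4: W@(0,0) -> caps B=0 W=0
Move 5: B@(0,2) -> caps B=0 W=0
Move 6: W@(0,1) -> caps B=0 W=0
Move 7: B@(2,0) -> caps B=0 W=0
Move 8: W@(1,2) -> caps B=0 W=1
Move 9: B@(2,1) -> caps B=0 W=1

Answer: WW.W
..W.
BBB.
.B..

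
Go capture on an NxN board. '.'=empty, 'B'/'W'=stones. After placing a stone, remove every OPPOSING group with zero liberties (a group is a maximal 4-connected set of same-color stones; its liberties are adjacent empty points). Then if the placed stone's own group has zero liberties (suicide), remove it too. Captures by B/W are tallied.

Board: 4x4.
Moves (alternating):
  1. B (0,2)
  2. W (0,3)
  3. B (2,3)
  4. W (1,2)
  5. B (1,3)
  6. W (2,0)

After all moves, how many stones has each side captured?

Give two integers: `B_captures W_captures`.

Move 1: B@(0,2) -> caps B=0 W=0
Move 2: W@(0,3) -> caps B=0 W=0
Move 3: B@(2,3) -> caps B=0 W=0
Move 4: W@(1,2) -> caps B=0 W=0
Move 5: B@(1,3) -> caps B=1 W=0
Move 6: W@(2,0) -> caps B=1 W=0

Answer: 1 0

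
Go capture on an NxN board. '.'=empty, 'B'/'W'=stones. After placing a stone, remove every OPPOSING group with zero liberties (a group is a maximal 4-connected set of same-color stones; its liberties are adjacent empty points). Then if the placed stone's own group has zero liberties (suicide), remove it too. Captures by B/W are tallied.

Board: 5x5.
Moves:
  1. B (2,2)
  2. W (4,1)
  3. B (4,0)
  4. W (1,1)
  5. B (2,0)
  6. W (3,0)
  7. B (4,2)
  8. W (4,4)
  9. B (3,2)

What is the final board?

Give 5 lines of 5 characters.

Move 1: B@(2,2) -> caps B=0 W=0
Move 2: W@(4,1) -> caps B=0 W=0
Move 3: B@(4,0) -> caps B=0 W=0
Move 4: W@(1,1) -> caps B=0 W=0
Move 5: B@(2,0) -> caps B=0 W=0
Move 6: W@(3,0) -> caps B=0 W=1
Move 7: B@(4,2) -> caps B=0 W=1
Move 8: W@(4,4) -> caps B=0 W=1
Move 9: B@(3,2) -> caps B=0 W=1

Answer: .....
.W...
B.B..
W.B..
.WB.W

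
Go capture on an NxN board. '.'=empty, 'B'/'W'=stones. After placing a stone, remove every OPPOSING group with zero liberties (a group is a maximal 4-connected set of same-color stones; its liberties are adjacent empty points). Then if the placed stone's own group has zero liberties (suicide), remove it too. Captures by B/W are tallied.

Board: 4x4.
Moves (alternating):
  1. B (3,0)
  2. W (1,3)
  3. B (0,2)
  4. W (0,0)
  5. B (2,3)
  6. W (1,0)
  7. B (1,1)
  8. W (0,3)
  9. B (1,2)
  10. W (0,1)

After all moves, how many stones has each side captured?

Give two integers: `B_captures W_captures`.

Answer: 2 0

Derivation:
Move 1: B@(3,0) -> caps B=0 W=0
Move 2: W@(1,3) -> caps B=0 W=0
Move 3: B@(0,2) -> caps B=0 W=0
Move 4: W@(0,0) -> caps B=0 W=0
Move 5: B@(2,3) -> caps B=0 W=0
Move 6: W@(1,0) -> caps B=0 W=0
Move 7: B@(1,1) -> caps B=0 W=0
Move 8: W@(0,3) -> caps B=0 W=0
Move 9: B@(1,2) -> caps B=2 W=0
Move 10: W@(0,1) -> caps B=2 W=0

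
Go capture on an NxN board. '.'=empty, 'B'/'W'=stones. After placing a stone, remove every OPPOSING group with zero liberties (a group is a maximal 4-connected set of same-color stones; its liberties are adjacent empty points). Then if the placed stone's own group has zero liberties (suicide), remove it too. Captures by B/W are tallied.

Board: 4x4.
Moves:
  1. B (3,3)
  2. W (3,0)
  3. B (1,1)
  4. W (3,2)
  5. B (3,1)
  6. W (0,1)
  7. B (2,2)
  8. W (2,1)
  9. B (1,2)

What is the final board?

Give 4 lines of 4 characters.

Answer: .W..
.BB.
.WB.
WB.B

Derivation:
Move 1: B@(3,3) -> caps B=0 W=0
Move 2: W@(3,0) -> caps B=0 W=0
Move 3: B@(1,1) -> caps B=0 W=0
Move 4: W@(3,2) -> caps B=0 W=0
Move 5: B@(3,1) -> caps B=0 W=0
Move 6: W@(0,1) -> caps B=0 W=0
Move 7: B@(2,2) -> caps B=1 W=0
Move 8: W@(2,1) -> caps B=1 W=0
Move 9: B@(1,2) -> caps B=1 W=0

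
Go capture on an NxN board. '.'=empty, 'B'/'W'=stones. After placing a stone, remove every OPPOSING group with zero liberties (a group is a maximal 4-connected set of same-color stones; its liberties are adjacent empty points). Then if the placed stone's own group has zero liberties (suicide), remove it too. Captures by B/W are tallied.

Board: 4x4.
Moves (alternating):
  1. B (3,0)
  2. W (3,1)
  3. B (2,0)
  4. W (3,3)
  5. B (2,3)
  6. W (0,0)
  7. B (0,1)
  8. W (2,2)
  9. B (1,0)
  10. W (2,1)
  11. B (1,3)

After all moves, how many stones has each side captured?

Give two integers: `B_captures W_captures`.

Answer: 1 0

Derivation:
Move 1: B@(3,0) -> caps B=0 W=0
Move 2: W@(3,1) -> caps B=0 W=0
Move 3: B@(2,0) -> caps B=0 W=0
Move 4: W@(3,3) -> caps B=0 W=0
Move 5: B@(2,3) -> caps B=0 W=0
Move 6: W@(0,0) -> caps B=0 W=0
Move 7: B@(0,1) -> caps B=0 W=0
Move 8: W@(2,2) -> caps B=0 W=0
Move 9: B@(1,0) -> caps B=1 W=0
Move 10: W@(2,1) -> caps B=1 W=0
Move 11: B@(1,3) -> caps B=1 W=0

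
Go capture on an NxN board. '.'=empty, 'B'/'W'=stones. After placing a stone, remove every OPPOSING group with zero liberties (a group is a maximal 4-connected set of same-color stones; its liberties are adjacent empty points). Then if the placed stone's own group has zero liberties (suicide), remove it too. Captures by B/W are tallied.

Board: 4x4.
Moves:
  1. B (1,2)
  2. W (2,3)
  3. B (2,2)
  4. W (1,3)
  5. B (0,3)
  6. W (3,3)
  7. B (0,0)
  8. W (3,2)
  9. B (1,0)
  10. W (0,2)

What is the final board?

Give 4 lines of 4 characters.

Move 1: B@(1,2) -> caps B=0 W=0
Move 2: W@(2,3) -> caps B=0 W=0
Move 3: B@(2,2) -> caps B=0 W=0
Move 4: W@(1,3) -> caps B=0 W=0
Move 5: B@(0,3) -> caps B=0 W=0
Move 6: W@(3,3) -> caps B=0 W=0
Move 7: B@(0,0) -> caps B=0 W=0
Move 8: W@(3,2) -> caps B=0 W=0
Move 9: B@(1,0) -> caps B=0 W=0
Move 10: W@(0,2) -> caps B=0 W=1

Answer: B.W.
B.BW
..BW
..WW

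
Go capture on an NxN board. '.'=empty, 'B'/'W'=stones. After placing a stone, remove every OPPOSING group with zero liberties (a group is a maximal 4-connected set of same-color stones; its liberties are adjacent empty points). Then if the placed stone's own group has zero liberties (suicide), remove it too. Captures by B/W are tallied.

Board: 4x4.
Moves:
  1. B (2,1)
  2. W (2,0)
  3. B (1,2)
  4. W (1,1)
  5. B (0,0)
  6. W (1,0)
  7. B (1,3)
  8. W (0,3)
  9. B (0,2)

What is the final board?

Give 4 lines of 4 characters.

Answer: B.B.
WWBB
WB..
....

Derivation:
Move 1: B@(2,1) -> caps B=0 W=0
Move 2: W@(2,0) -> caps B=0 W=0
Move 3: B@(1,2) -> caps B=0 W=0
Move 4: W@(1,1) -> caps B=0 W=0
Move 5: B@(0,0) -> caps B=0 W=0
Move 6: W@(1,0) -> caps B=0 W=0
Move 7: B@(1,3) -> caps B=0 W=0
Move 8: W@(0,3) -> caps B=0 W=0
Move 9: B@(0,2) -> caps B=1 W=0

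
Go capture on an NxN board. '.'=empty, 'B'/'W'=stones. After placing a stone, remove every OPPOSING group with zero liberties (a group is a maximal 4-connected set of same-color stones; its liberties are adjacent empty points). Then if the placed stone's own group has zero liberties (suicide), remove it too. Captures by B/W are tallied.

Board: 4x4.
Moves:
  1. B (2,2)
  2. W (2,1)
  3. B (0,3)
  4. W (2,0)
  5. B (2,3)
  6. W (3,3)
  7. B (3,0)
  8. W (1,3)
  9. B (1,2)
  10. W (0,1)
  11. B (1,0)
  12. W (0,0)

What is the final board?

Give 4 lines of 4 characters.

Answer: WW.B
B.B.
WWBB
B..W

Derivation:
Move 1: B@(2,2) -> caps B=0 W=0
Move 2: W@(2,1) -> caps B=0 W=0
Move 3: B@(0,3) -> caps B=0 W=0
Move 4: W@(2,0) -> caps B=0 W=0
Move 5: B@(2,3) -> caps B=0 W=0
Move 6: W@(3,3) -> caps B=0 W=0
Move 7: B@(3,0) -> caps B=0 W=0
Move 8: W@(1,3) -> caps B=0 W=0
Move 9: B@(1,2) -> caps B=1 W=0
Move 10: W@(0,1) -> caps B=1 W=0
Move 11: B@(1,0) -> caps B=1 W=0
Move 12: W@(0,0) -> caps B=1 W=0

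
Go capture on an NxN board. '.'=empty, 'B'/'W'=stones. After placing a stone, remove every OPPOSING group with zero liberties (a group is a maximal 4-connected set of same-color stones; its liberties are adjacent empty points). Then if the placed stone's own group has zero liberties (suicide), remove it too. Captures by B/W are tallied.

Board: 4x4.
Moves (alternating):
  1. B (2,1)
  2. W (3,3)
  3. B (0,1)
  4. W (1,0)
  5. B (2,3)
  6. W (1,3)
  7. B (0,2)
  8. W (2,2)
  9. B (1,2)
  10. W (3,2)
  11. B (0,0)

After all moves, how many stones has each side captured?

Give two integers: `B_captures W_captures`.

Answer: 0 1

Derivation:
Move 1: B@(2,1) -> caps B=0 W=0
Move 2: W@(3,3) -> caps B=0 W=0
Move 3: B@(0,1) -> caps B=0 W=0
Move 4: W@(1,0) -> caps B=0 W=0
Move 5: B@(2,3) -> caps B=0 W=0
Move 6: W@(1,3) -> caps B=0 W=0
Move 7: B@(0,2) -> caps B=0 W=0
Move 8: W@(2,2) -> caps B=0 W=1
Move 9: B@(1,2) -> caps B=0 W=1
Move 10: W@(3,2) -> caps B=0 W=1
Move 11: B@(0,0) -> caps B=0 W=1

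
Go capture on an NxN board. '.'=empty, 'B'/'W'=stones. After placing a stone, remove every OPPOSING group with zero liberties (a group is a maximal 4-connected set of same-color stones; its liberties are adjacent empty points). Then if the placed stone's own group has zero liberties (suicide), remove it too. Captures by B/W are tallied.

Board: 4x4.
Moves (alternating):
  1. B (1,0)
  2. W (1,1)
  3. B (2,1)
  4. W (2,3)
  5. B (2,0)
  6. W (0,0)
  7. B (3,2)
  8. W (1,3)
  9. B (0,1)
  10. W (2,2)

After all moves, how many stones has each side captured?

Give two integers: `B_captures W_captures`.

Answer: 1 0

Derivation:
Move 1: B@(1,0) -> caps B=0 W=0
Move 2: W@(1,1) -> caps B=0 W=0
Move 3: B@(2,1) -> caps B=0 W=0
Move 4: W@(2,3) -> caps B=0 W=0
Move 5: B@(2,0) -> caps B=0 W=0
Move 6: W@(0,0) -> caps B=0 W=0
Move 7: B@(3,2) -> caps B=0 W=0
Move 8: W@(1,3) -> caps B=0 W=0
Move 9: B@(0,1) -> caps B=1 W=0
Move 10: W@(2,2) -> caps B=1 W=0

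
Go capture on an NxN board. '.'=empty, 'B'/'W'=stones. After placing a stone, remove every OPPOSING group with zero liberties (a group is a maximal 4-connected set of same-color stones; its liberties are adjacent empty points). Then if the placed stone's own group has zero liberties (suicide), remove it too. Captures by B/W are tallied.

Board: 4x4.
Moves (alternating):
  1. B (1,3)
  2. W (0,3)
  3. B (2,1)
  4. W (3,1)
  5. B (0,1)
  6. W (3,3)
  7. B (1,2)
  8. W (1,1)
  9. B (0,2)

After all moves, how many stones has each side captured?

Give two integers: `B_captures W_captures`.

Move 1: B@(1,3) -> caps B=0 W=0
Move 2: W@(0,3) -> caps B=0 W=0
Move 3: B@(2,1) -> caps B=0 W=0
Move 4: W@(3,1) -> caps B=0 W=0
Move 5: B@(0,1) -> caps B=0 W=0
Move 6: W@(3,3) -> caps B=0 W=0
Move 7: B@(1,2) -> caps B=0 W=0
Move 8: W@(1,1) -> caps B=0 W=0
Move 9: B@(0,2) -> caps B=1 W=0

Answer: 1 0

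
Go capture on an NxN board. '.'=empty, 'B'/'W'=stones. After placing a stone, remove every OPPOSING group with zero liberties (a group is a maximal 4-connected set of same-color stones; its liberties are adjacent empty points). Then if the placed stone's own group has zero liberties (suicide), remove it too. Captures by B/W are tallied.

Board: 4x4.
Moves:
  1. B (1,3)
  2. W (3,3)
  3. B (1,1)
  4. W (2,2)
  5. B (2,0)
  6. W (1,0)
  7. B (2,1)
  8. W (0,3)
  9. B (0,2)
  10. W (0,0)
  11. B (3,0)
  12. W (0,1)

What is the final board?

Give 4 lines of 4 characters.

Move 1: B@(1,3) -> caps B=0 W=0
Move 2: W@(3,3) -> caps B=0 W=0
Move 3: B@(1,1) -> caps B=0 W=0
Move 4: W@(2,2) -> caps B=0 W=0
Move 5: B@(2,0) -> caps B=0 W=0
Move 6: W@(1,0) -> caps B=0 W=0
Move 7: B@(2,1) -> caps B=0 W=0
Move 8: W@(0,3) -> caps B=0 W=0
Move 9: B@(0,2) -> caps B=1 W=0
Move 10: W@(0,0) -> caps B=1 W=0
Move 11: B@(3,0) -> caps B=1 W=0
Move 12: W@(0,1) -> caps B=1 W=0

Answer: ..B.
.B.B
BBW.
B..W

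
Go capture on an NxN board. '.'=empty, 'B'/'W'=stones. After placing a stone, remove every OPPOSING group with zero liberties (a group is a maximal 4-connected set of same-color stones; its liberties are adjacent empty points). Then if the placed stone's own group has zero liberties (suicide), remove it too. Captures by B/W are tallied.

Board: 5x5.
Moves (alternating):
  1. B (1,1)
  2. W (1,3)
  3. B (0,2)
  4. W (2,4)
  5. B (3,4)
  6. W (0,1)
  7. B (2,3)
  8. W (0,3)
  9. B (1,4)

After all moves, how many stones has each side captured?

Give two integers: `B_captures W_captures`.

Answer: 1 0

Derivation:
Move 1: B@(1,1) -> caps B=0 W=0
Move 2: W@(1,3) -> caps B=0 W=0
Move 3: B@(0,2) -> caps B=0 W=0
Move 4: W@(2,4) -> caps B=0 W=0
Move 5: B@(3,4) -> caps B=0 W=0
Move 6: W@(0,1) -> caps B=0 W=0
Move 7: B@(2,3) -> caps B=0 W=0
Move 8: W@(0,3) -> caps B=0 W=0
Move 9: B@(1,4) -> caps B=1 W=0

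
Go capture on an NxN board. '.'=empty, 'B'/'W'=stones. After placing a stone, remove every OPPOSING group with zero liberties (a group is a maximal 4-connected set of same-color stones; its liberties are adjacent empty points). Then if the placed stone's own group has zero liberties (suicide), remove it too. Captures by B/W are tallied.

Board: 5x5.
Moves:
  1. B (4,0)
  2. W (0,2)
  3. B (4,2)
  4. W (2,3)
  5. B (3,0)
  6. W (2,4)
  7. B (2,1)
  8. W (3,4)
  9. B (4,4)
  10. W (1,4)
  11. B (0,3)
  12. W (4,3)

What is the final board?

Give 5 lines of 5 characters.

Answer: ..WB.
....W
.B.WW
B...W
B.BW.

Derivation:
Move 1: B@(4,0) -> caps B=0 W=0
Move 2: W@(0,2) -> caps B=0 W=0
Move 3: B@(4,2) -> caps B=0 W=0
Move 4: W@(2,3) -> caps B=0 W=0
Move 5: B@(3,0) -> caps B=0 W=0
Move 6: W@(2,4) -> caps B=0 W=0
Move 7: B@(2,1) -> caps B=0 W=0
Move 8: W@(3,4) -> caps B=0 W=0
Move 9: B@(4,4) -> caps B=0 W=0
Move 10: W@(1,4) -> caps B=0 W=0
Move 11: B@(0,3) -> caps B=0 W=0
Move 12: W@(4,3) -> caps B=0 W=1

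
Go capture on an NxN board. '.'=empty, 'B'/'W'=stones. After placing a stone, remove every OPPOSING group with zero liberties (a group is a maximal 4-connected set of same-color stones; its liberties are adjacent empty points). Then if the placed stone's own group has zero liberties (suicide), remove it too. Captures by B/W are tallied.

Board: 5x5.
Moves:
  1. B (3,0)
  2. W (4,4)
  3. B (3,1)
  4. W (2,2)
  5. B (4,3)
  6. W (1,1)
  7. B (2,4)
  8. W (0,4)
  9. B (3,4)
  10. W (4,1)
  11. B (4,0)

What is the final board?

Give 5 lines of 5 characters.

Answer: ....W
.W...
..W.B
BB..B
BW.B.

Derivation:
Move 1: B@(3,0) -> caps B=0 W=0
Move 2: W@(4,4) -> caps B=0 W=0
Move 3: B@(3,1) -> caps B=0 W=0
Move 4: W@(2,2) -> caps B=0 W=0
Move 5: B@(4,3) -> caps B=0 W=0
Move 6: W@(1,1) -> caps B=0 W=0
Move 7: B@(2,4) -> caps B=0 W=0
Move 8: W@(0,4) -> caps B=0 W=0
Move 9: B@(3,4) -> caps B=1 W=0
Move 10: W@(4,1) -> caps B=1 W=0
Move 11: B@(4,0) -> caps B=1 W=0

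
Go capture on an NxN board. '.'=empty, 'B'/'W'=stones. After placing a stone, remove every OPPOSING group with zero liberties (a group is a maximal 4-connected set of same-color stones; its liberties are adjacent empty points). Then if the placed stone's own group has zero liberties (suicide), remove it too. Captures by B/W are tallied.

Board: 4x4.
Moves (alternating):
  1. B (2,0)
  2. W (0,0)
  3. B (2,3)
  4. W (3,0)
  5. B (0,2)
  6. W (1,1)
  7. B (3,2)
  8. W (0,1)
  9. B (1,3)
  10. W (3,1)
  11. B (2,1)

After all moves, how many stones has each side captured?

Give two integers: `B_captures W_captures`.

Answer: 2 0

Derivation:
Move 1: B@(2,0) -> caps B=0 W=0
Move 2: W@(0,0) -> caps B=0 W=0
Move 3: B@(2,3) -> caps B=0 W=0
Move 4: W@(3,0) -> caps B=0 W=0
Move 5: B@(0,2) -> caps B=0 W=0
Move 6: W@(1,1) -> caps B=0 W=0
Move 7: B@(3,2) -> caps B=0 W=0
Move 8: W@(0,1) -> caps B=0 W=0
Move 9: B@(1,3) -> caps B=0 W=0
Move 10: W@(3,1) -> caps B=0 W=0
Move 11: B@(2,1) -> caps B=2 W=0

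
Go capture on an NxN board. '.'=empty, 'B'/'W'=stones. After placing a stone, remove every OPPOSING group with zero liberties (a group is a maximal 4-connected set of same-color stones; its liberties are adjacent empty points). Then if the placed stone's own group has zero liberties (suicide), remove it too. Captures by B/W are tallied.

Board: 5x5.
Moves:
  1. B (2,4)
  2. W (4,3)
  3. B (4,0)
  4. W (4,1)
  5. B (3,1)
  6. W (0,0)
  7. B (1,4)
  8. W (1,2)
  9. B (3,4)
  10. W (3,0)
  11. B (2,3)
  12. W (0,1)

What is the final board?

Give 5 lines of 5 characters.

Move 1: B@(2,4) -> caps B=0 W=0
Move 2: W@(4,3) -> caps B=0 W=0
Move 3: B@(4,0) -> caps B=0 W=0
Move 4: W@(4,1) -> caps B=0 W=0
Move 5: B@(3,1) -> caps B=0 W=0
Move 6: W@(0,0) -> caps B=0 W=0
Move 7: B@(1,4) -> caps B=0 W=0
Move 8: W@(1,2) -> caps B=0 W=0
Move 9: B@(3,4) -> caps B=0 W=0
Move 10: W@(3,0) -> caps B=0 W=1
Move 11: B@(2,3) -> caps B=0 W=1
Move 12: W@(0,1) -> caps B=0 W=1

Answer: WW...
..W.B
...BB
WB..B
.W.W.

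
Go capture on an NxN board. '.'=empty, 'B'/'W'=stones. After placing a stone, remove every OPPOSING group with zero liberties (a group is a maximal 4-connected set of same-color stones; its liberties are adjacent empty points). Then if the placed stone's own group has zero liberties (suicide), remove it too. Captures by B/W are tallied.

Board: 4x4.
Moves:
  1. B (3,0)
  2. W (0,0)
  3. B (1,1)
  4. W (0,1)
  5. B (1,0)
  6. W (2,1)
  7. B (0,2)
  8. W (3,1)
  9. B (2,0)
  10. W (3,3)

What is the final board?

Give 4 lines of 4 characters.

Answer: ..B.
BB..
BW..
BW.W

Derivation:
Move 1: B@(3,0) -> caps B=0 W=0
Move 2: W@(0,0) -> caps B=0 W=0
Move 3: B@(1,1) -> caps B=0 W=0
Move 4: W@(0,1) -> caps B=0 W=0
Move 5: B@(1,0) -> caps B=0 W=0
Move 6: W@(2,1) -> caps B=0 W=0
Move 7: B@(0,2) -> caps B=2 W=0
Move 8: W@(3,1) -> caps B=2 W=0
Move 9: B@(2,0) -> caps B=2 W=0
Move 10: W@(3,3) -> caps B=2 W=0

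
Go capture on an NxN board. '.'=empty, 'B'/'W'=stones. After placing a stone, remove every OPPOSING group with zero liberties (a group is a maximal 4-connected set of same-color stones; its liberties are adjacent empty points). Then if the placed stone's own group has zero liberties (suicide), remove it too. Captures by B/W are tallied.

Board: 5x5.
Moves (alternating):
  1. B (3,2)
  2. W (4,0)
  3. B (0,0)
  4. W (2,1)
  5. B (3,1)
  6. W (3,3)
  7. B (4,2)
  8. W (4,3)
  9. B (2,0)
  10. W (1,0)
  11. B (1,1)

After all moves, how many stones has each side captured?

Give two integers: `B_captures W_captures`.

Answer: 1 0

Derivation:
Move 1: B@(3,2) -> caps B=0 W=0
Move 2: W@(4,0) -> caps B=0 W=0
Move 3: B@(0,0) -> caps B=0 W=0
Move 4: W@(2,1) -> caps B=0 W=0
Move 5: B@(3,1) -> caps B=0 W=0
Move 6: W@(3,3) -> caps B=0 W=0
Move 7: B@(4,2) -> caps B=0 W=0
Move 8: W@(4,3) -> caps B=0 W=0
Move 9: B@(2,0) -> caps B=0 W=0
Move 10: W@(1,0) -> caps B=0 W=0
Move 11: B@(1,1) -> caps B=1 W=0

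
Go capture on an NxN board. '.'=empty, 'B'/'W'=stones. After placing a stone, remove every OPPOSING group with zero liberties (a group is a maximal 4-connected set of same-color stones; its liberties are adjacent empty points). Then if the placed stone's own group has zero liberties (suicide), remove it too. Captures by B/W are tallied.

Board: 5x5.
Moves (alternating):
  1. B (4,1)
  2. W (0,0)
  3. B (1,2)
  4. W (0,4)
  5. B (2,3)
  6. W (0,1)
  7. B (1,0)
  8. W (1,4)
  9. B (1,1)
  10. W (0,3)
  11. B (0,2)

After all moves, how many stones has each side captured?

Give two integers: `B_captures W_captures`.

Move 1: B@(4,1) -> caps B=0 W=0
Move 2: W@(0,0) -> caps B=0 W=0
Move 3: B@(1,2) -> caps B=0 W=0
Move 4: W@(0,4) -> caps B=0 W=0
Move 5: B@(2,3) -> caps B=0 W=0
Move 6: W@(0,1) -> caps B=0 W=0
Move 7: B@(1,0) -> caps B=0 W=0
Move 8: W@(1,4) -> caps B=0 W=0
Move 9: B@(1,1) -> caps B=0 W=0
Move 10: W@(0,3) -> caps B=0 W=0
Move 11: B@(0,2) -> caps B=2 W=0

Answer: 2 0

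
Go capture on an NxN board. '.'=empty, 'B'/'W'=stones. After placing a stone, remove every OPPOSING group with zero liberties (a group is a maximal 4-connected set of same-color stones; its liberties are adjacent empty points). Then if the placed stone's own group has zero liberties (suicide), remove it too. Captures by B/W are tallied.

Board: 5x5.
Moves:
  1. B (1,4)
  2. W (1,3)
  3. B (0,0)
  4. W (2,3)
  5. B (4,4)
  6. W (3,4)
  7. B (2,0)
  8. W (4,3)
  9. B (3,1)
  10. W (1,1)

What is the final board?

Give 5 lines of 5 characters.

Move 1: B@(1,4) -> caps B=0 W=0
Move 2: W@(1,3) -> caps B=0 W=0
Move 3: B@(0,0) -> caps B=0 W=0
Move 4: W@(2,3) -> caps B=0 W=0
Move 5: B@(4,4) -> caps B=0 W=0
Move 6: W@(3,4) -> caps B=0 W=0
Move 7: B@(2,0) -> caps B=0 W=0
Move 8: W@(4,3) -> caps B=0 W=1
Move 9: B@(3,1) -> caps B=0 W=1
Move 10: W@(1,1) -> caps B=0 W=1

Answer: B....
.W.WB
B..W.
.B..W
...W.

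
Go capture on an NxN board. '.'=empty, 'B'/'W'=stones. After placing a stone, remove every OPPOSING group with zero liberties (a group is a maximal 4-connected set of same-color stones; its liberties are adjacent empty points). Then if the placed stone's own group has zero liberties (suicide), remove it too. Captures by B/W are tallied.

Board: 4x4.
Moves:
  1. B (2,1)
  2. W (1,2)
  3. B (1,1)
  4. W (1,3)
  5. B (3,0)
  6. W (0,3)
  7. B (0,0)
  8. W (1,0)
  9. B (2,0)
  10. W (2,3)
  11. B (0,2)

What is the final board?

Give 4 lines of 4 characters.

Answer: B.BW
.BWW
BB.W
B...

Derivation:
Move 1: B@(2,1) -> caps B=0 W=0
Move 2: W@(1,2) -> caps B=0 W=0
Move 3: B@(1,1) -> caps B=0 W=0
Move 4: W@(1,3) -> caps B=0 W=0
Move 5: B@(3,0) -> caps B=0 W=0
Move 6: W@(0,3) -> caps B=0 W=0
Move 7: B@(0,0) -> caps B=0 W=0
Move 8: W@(1,0) -> caps B=0 W=0
Move 9: B@(2,0) -> caps B=1 W=0
Move 10: W@(2,3) -> caps B=1 W=0
Move 11: B@(0,2) -> caps B=1 W=0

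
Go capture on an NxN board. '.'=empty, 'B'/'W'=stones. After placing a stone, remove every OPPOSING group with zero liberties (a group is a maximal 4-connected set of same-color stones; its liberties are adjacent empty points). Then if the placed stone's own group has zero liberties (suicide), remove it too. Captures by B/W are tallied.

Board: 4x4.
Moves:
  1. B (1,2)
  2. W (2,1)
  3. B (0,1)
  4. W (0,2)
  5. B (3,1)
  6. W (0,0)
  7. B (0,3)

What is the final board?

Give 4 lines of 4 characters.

Answer: WB.B
..B.
.W..
.B..

Derivation:
Move 1: B@(1,2) -> caps B=0 W=0
Move 2: W@(2,1) -> caps B=0 W=0
Move 3: B@(0,1) -> caps B=0 W=0
Move 4: W@(0,2) -> caps B=0 W=0
Move 5: B@(3,1) -> caps B=0 W=0
Move 6: W@(0,0) -> caps B=0 W=0
Move 7: B@(0,3) -> caps B=1 W=0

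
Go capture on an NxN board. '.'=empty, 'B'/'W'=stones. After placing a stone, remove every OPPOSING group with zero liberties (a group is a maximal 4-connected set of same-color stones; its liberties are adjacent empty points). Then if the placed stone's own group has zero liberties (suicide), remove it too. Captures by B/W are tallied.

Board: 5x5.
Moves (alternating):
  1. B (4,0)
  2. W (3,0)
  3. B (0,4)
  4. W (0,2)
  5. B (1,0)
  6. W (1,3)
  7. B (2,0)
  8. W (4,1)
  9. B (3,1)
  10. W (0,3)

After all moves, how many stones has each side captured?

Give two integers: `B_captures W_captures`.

Answer: 0 1

Derivation:
Move 1: B@(4,0) -> caps B=0 W=0
Move 2: W@(3,0) -> caps B=0 W=0
Move 3: B@(0,4) -> caps B=0 W=0
Move 4: W@(0,2) -> caps B=0 W=0
Move 5: B@(1,0) -> caps B=0 W=0
Move 6: W@(1,3) -> caps B=0 W=0
Move 7: B@(2,0) -> caps B=0 W=0
Move 8: W@(4,1) -> caps B=0 W=1
Move 9: B@(3,1) -> caps B=0 W=1
Move 10: W@(0,3) -> caps B=0 W=1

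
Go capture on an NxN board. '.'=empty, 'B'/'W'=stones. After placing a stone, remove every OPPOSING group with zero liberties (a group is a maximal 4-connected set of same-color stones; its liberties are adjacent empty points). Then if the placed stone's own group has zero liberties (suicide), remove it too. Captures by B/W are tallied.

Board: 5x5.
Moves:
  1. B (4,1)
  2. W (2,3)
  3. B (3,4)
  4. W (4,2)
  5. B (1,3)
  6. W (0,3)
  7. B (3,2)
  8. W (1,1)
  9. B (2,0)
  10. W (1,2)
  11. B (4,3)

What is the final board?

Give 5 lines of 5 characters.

Answer: ...W.
.WWB.
B..W.
..B.B
.B.B.

Derivation:
Move 1: B@(4,1) -> caps B=0 W=0
Move 2: W@(2,3) -> caps B=0 W=0
Move 3: B@(3,4) -> caps B=0 W=0
Move 4: W@(4,2) -> caps B=0 W=0
Move 5: B@(1,3) -> caps B=0 W=0
Move 6: W@(0,3) -> caps B=0 W=0
Move 7: B@(3,2) -> caps B=0 W=0
Move 8: W@(1,1) -> caps B=0 W=0
Move 9: B@(2,0) -> caps B=0 W=0
Move 10: W@(1,2) -> caps B=0 W=0
Move 11: B@(4,3) -> caps B=1 W=0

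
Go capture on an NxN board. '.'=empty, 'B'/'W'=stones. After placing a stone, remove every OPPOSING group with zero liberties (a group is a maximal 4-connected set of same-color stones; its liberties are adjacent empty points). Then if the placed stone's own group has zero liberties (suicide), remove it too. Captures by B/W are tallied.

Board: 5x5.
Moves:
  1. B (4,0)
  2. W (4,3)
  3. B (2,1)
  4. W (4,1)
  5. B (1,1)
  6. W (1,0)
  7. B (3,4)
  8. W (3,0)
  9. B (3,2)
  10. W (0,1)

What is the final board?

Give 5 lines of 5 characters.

Answer: .W...
WB...
.B...
W.B.B
.W.W.

Derivation:
Move 1: B@(4,0) -> caps B=0 W=0
Move 2: W@(4,3) -> caps B=0 W=0
Move 3: B@(2,1) -> caps B=0 W=0
Move 4: W@(4,1) -> caps B=0 W=0
Move 5: B@(1,1) -> caps B=0 W=0
Move 6: W@(1,0) -> caps B=0 W=0
Move 7: B@(3,4) -> caps B=0 W=0
Move 8: W@(3,0) -> caps B=0 W=1
Move 9: B@(3,2) -> caps B=0 W=1
Move 10: W@(0,1) -> caps B=0 W=1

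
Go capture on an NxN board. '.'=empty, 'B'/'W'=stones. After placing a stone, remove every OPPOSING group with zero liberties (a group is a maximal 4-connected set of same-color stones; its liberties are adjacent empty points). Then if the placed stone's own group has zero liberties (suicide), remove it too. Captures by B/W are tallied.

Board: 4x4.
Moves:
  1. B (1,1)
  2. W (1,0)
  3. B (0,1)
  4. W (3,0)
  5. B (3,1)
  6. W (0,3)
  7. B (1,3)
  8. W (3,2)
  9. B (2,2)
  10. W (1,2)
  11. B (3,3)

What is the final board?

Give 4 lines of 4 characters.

Move 1: B@(1,1) -> caps B=0 W=0
Move 2: W@(1,0) -> caps B=0 W=0
Move 3: B@(0,1) -> caps B=0 W=0
Move 4: W@(3,0) -> caps B=0 W=0
Move 5: B@(3,1) -> caps B=0 W=0
Move 6: W@(0,3) -> caps B=0 W=0
Move 7: B@(1,3) -> caps B=0 W=0
Move 8: W@(3,2) -> caps B=0 W=0
Move 9: B@(2,2) -> caps B=0 W=0
Move 10: W@(1,2) -> caps B=0 W=0
Move 11: B@(3,3) -> caps B=1 W=0

Answer: .B.W
WBWB
..B.
WB.B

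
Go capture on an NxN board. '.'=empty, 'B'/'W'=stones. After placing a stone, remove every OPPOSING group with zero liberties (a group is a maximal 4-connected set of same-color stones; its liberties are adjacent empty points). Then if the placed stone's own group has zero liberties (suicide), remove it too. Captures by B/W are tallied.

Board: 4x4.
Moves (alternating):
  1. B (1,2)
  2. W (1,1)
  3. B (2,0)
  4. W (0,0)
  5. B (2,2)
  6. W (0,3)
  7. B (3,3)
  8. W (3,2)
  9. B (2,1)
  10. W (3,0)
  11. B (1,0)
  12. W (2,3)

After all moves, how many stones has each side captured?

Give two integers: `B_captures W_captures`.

Move 1: B@(1,2) -> caps B=0 W=0
Move 2: W@(1,1) -> caps B=0 W=0
Move 3: B@(2,0) -> caps B=0 W=0
Move 4: W@(0,0) -> caps B=0 W=0
Move 5: B@(2,2) -> caps B=0 W=0
Move 6: W@(0,3) -> caps B=0 W=0
Move 7: B@(3,3) -> caps B=0 W=0
Move 8: W@(3,2) -> caps B=0 W=0
Move 9: B@(2,1) -> caps B=0 W=0
Move 10: W@(3,0) -> caps B=0 W=0
Move 11: B@(1,0) -> caps B=0 W=0
Move 12: W@(2,3) -> caps B=0 W=1

Answer: 0 1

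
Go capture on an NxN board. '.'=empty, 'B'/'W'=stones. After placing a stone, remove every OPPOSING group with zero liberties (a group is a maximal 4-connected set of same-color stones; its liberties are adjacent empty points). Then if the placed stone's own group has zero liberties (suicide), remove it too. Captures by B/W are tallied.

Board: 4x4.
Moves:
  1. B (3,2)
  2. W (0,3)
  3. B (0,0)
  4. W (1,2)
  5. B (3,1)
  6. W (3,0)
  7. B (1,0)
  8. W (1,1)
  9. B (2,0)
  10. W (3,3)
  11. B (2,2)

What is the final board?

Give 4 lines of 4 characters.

Answer: B..W
BWW.
B.B.
.BBW

Derivation:
Move 1: B@(3,2) -> caps B=0 W=0
Move 2: W@(0,3) -> caps B=0 W=0
Move 3: B@(0,0) -> caps B=0 W=0
Move 4: W@(1,2) -> caps B=0 W=0
Move 5: B@(3,1) -> caps B=0 W=0
Move 6: W@(3,0) -> caps B=0 W=0
Move 7: B@(1,0) -> caps B=0 W=0
Move 8: W@(1,1) -> caps B=0 W=0
Move 9: B@(2,0) -> caps B=1 W=0
Move 10: W@(3,3) -> caps B=1 W=0
Move 11: B@(2,2) -> caps B=1 W=0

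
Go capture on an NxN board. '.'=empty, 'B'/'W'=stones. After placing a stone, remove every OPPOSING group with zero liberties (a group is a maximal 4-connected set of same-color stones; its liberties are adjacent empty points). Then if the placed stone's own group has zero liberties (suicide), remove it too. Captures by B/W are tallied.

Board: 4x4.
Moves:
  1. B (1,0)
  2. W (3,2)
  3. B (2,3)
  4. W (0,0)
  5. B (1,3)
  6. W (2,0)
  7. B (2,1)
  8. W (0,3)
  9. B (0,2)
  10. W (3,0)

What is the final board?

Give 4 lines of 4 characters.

Move 1: B@(1,0) -> caps B=0 W=0
Move 2: W@(3,2) -> caps B=0 W=0
Move 3: B@(2,3) -> caps B=0 W=0
Move 4: W@(0,0) -> caps B=0 W=0
Move 5: B@(1,3) -> caps B=0 W=0
Move 6: W@(2,0) -> caps B=0 W=0
Move 7: B@(2,1) -> caps B=0 W=0
Move 8: W@(0,3) -> caps B=0 W=0
Move 9: B@(0,2) -> caps B=1 W=0
Move 10: W@(3,0) -> caps B=1 W=0

Answer: W.B.
B..B
WB.B
W.W.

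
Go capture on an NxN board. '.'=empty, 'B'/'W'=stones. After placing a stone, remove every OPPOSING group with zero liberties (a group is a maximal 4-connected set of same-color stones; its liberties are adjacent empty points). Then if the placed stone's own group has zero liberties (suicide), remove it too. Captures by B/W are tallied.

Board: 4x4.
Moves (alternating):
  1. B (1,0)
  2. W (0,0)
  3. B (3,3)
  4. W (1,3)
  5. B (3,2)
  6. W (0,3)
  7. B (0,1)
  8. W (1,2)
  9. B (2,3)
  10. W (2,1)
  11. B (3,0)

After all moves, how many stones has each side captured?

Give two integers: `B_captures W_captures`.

Answer: 1 0

Derivation:
Move 1: B@(1,0) -> caps B=0 W=0
Move 2: W@(0,0) -> caps B=0 W=0
Move 3: B@(3,3) -> caps B=0 W=0
Move 4: W@(1,3) -> caps B=0 W=0
Move 5: B@(3,2) -> caps B=0 W=0
Move 6: W@(0,3) -> caps B=0 W=0
Move 7: B@(0,1) -> caps B=1 W=0
Move 8: W@(1,2) -> caps B=1 W=0
Move 9: B@(2,3) -> caps B=1 W=0
Move 10: W@(2,1) -> caps B=1 W=0
Move 11: B@(3,0) -> caps B=1 W=0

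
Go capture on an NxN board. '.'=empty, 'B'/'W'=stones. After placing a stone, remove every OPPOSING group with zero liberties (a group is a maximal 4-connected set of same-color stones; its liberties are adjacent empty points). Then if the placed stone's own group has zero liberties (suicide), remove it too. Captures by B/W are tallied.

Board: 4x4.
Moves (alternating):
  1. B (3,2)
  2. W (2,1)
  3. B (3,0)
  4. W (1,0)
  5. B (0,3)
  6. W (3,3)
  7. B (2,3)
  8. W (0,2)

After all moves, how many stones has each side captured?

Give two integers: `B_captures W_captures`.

Answer: 1 0

Derivation:
Move 1: B@(3,2) -> caps B=0 W=0
Move 2: W@(2,1) -> caps B=0 W=0
Move 3: B@(3,0) -> caps B=0 W=0
Move 4: W@(1,0) -> caps B=0 W=0
Move 5: B@(0,3) -> caps B=0 W=0
Move 6: W@(3,3) -> caps B=0 W=0
Move 7: B@(2,3) -> caps B=1 W=0
Move 8: W@(0,2) -> caps B=1 W=0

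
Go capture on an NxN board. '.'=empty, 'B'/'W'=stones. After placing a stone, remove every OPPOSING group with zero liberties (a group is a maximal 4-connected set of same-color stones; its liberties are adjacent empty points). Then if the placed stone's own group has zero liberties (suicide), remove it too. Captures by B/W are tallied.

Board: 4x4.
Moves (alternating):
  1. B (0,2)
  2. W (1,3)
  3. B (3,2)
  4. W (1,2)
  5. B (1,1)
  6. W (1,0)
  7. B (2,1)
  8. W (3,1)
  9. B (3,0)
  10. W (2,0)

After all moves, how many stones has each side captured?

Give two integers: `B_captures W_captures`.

Answer: 1 0

Derivation:
Move 1: B@(0,2) -> caps B=0 W=0
Move 2: W@(1,3) -> caps B=0 W=0
Move 3: B@(3,2) -> caps B=0 W=0
Move 4: W@(1,2) -> caps B=0 W=0
Move 5: B@(1,1) -> caps B=0 W=0
Move 6: W@(1,0) -> caps B=0 W=0
Move 7: B@(2,1) -> caps B=0 W=0
Move 8: W@(3,1) -> caps B=0 W=0
Move 9: B@(3,0) -> caps B=1 W=0
Move 10: W@(2,0) -> caps B=1 W=0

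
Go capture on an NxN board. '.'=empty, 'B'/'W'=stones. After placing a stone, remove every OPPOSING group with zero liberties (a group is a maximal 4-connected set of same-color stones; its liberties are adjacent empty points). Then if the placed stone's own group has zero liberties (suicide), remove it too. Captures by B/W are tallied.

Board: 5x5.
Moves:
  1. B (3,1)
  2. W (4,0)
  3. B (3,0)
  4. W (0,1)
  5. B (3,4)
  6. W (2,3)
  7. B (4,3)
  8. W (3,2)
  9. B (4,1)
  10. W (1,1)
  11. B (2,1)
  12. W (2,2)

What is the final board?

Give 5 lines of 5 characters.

Move 1: B@(3,1) -> caps B=0 W=0
Move 2: W@(4,0) -> caps B=0 W=0
Move 3: B@(3,0) -> caps B=0 W=0
Move 4: W@(0,1) -> caps B=0 W=0
Move 5: B@(3,4) -> caps B=0 W=0
Move 6: W@(2,3) -> caps B=0 W=0
Move 7: B@(4,3) -> caps B=0 W=0
Move 8: W@(3,2) -> caps B=0 W=0
Move 9: B@(4,1) -> caps B=1 W=0
Move 10: W@(1,1) -> caps B=1 W=0
Move 11: B@(2,1) -> caps B=1 W=0
Move 12: W@(2,2) -> caps B=1 W=0

Answer: .W...
.W...
.BWW.
BBW.B
.B.B.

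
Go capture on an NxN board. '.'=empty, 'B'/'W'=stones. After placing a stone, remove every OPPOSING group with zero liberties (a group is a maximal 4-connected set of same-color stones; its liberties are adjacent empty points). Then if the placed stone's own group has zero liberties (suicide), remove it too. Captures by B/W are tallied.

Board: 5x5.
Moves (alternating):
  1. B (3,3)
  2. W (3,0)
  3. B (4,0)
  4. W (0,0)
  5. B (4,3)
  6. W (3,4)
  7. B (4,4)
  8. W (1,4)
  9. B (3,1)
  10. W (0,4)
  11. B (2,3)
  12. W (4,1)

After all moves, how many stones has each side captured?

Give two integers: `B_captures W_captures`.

Move 1: B@(3,3) -> caps B=0 W=0
Move 2: W@(3,0) -> caps B=0 W=0
Move 3: B@(4,0) -> caps B=0 W=0
Move 4: W@(0,0) -> caps B=0 W=0
Move 5: B@(4,3) -> caps B=0 W=0
Move 6: W@(3,4) -> caps B=0 W=0
Move 7: B@(4,4) -> caps B=0 W=0
Move 8: W@(1,4) -> caps B=0 W=0
Move 9: B@(3,1) -> caps B=0 W=0
Move 10: W@(0,4) -> caps B=0 W=0
Move 11: B@(2,3) -> caps B=0 W=0
Move 12: W@(4,1) -> caps B=0 W=1

Answer: 0 1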